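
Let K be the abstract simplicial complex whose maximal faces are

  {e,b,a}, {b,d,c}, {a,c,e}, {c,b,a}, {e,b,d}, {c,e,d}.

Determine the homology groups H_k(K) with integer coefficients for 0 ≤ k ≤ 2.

Order the vertices as a < b < c < d < e. Listing each simplex with vertices in this order, K has dimension 2 with simplices:

  0-simplices (5): a, b, c, d, e
  1-simplices (9): ab, ac, ae, bc, bd, be, cd, ce, de
  2-simplices (6): abc, abe, ace, bcd, bde, cde

giving chain groups C_0 ≅ Z^5, C_1 ≅ Z^9, C_2 ≅ Z^6.

The boundary map ∂_1: C_1 → C_0 sends each edge [p,q] (with p < q) to q − p. For instance
  ∂ce = e − c.
This gives a 5×9 integer matrix of rank 4; reducing to Smith normal form yields diagonal entries (1,1,1,1).

∂_2: C_2 → C_1 sends each 2-simplex [p,q,r] to [q,r] − [p,r] + [p,q]. For instance
  ∂bcd = cd − bd + bc,
  ∂abc = bc − ac + ab.
The 9×6 boundary matrix has rank 5 and Smith normal form diag(1,1,1,1,1).

From H_k ≅ ker(∂_k) / im(∂_{k+1}) we obtain:

  H_0: rank C_0 − rank ∂_1 = 5 − 4 = 1, and the invariant factors of ∂_1 are all 1, so H_0 ≅ Z.
  H_1: rank ker ∂_1 − rank ∂_2 = (9 − 4) − 5 = 0, and the invariant factors of ∂_2 are all 1, so H_1 ≅ 0.
  H_2: rank ker ∂_2 − rank ∂_3 = (6 − 5) − 0 = 1, and there is no ∂_3, so H_2 ≅ Z.

As a check, the Euler characteristic is 5 − 9 + 6 = 2, which agrees with 1 − 0 + 1 = 2.

H_0 = Z,  H_1 = 0,  H_2 = Z.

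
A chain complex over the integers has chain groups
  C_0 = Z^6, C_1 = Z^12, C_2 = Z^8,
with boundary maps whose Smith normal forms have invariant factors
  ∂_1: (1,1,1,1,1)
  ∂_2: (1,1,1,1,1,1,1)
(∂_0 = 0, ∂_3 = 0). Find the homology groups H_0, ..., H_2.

H_0 ≅ Z,  H_1 = 0,  H_2 ≅ Z.

H_0: b_0 = 6 − 0 − 5 = 1; torsion from ∂_1 factors > 1: none. So H_0 ≅ Z.
H_1: b_1 = 12 − 5 − 7 = 0; torsion from ∂_2 factors > 1: none. So H_1 ≅ 0.
H_2: b_2 = 8 − 7 − 0 = 1; torsion from ∂_3 factors > 1: none. So H_2 ≅ Z.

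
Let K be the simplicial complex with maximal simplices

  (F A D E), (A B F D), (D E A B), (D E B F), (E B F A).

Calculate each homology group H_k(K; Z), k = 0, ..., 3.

H_0 ≅ Z,  H_1 = 0,  H_2 = 0,  H_3 ≅ Z.

Order the vertices as A < B < D < E < F. Listing each simplex with vertices in this order, K has dimension 3 with simplices:

  0-simplices (5): A, B, D, E, F
  1-simplices (10): AB, AD, AE, AF, BD, BE, BF, DE, DF, EF
  2-simplices (10): ABD, ABE, ABF, ADE, ADF, AEF, BDE, BDF, BEF, DEF
  3-simplices (5): ABDE, ABDF, ABEF, ADEF, BDEF

so the chain groups are C_0 ≅ Z^5, C_1 ≅ Z^10, C_2 ≅ Z^10, C_3 ≅ Z^5.

The boundary map ∂_1: C_1 → C_0 is given by ∂[p,q] = [q] − [p]. For instance
  ∂AB = B − A.
As a 5×10 matrix over Z this has rank 4, with invariant factors (1,1,1,1).

Boundary ∂_2: C_2 → C_1 sends each 2-simplex [p,q,r] to [q,r] − [p,r] + [p,q]. For instance
  ∂AEF = EF − AF + AE,
  ∂ADE = DE − AE + AD.
As a 10×10 matrix over Z this has rank 6, with invariant factors (1,1,1,1,1,1).

∂_3: C_3 → C_2 sends each 3-simplex σ to the alternating sum Σ_i (−1)^i (σ with its i-th vertex removed). For instance
  ∂BDEF = DEF − BEF + BDF − BDE,
  ∂ABEF = BEF − AEF + ABF − ABE.
The 10×5 boundary matrix has rank 4 and Smith normal form diag(1,1,1,1).

Reading off H_k = ker ∂_k / im ∂_{k+1}:

  H_0: rank C_0 − rank ∂_1 = 5 − 4 = 1, and the invariant factors of ∂_1 are all 1, so H_0 = Z.
  H_1: rank ker ∂_1 − rank ∂_2 = (10 − 4) − 6 = 0, and the invariant factors of ∂_2 are all 1, so H_1 = 0.
  H_2: rank ker ∂_2 − rank ∂_3 = (10 − 6) − 4 = 0, and the invariant factors of ∂_3 are all 1, so H_2 = 0.
  H_3: rank ker ∂_3 − rank ∂_4 = (5 − 4) − 0 = 1, and there is no ∂_4, so H_3 = Z.

As a check, the Euler characteristic is 5 − 10 + 10 − 5 = 0, which agrees with 1 − 0 + 0 − 1 = 0.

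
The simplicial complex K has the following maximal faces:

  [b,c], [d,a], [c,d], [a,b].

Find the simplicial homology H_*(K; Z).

K has 4 vertices, 4 edges.
rank ∂_0 = 0, rank ∂_1 = 3 ⇒ b_0 = 4 − 0 − 3 = 1; all invariant factors of ∂_1 are 1 so no torsion. So H_0 ≅ Z.
rank ∂_1 = 3, rank ∂_2 = 0 ⇒ b_1 = 4 − 3 − 0 = 1. So H_1 ≅ Z.

H_0 = Z,  H_1 = Z.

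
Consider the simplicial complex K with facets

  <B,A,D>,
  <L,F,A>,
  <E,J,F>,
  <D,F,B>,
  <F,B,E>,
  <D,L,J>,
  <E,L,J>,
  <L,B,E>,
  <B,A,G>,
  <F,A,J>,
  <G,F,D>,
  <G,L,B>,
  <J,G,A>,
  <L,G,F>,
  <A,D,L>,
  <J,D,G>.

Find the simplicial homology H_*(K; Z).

We work with the vertex ordering A < B < D < E < F < G < J < L. The simplices of K, each written with vertices in increasing order, are:

  0-simplices (8): A, B, D, E, F, G, J, L
  1-simplices (24): AB, AD, AF, AG, AJ, AL, BD, BE, BF, BG, BL, DF, DG, DJ, DL, EF, EJ, EL, FG, FJ, FL, GJ, GL, JL
  2-simplices (16): ABD, ABG, ADL, AFJ, AFL, AGJ, BDF, BEF, BEL, BGL, DFG, DGJ, DJL, EFJ, EJL, FGL

so the chain groups are C_0 ≅ Z^8, C_1 ≅ Z^24, C_2 ≅ Z^16.

The boundary map ∂_1: C_1 → C_0 maps an edge to its endpoints' difference, ∂[p,q] = q − p. For instance
  ∂AJ = J − A.
As a 8×24 matrix over Z this has rank 7, with invariant factors (1,1,1,1,1,1,1).

∂_2: C_2 → C_1 sends each 2-simplex [p,q,r] to [q,r] − [p,r] + [p,q]. For instance
  ∂BEF = EF − BF + BE,
  ∂BEL = EL − BL + BE.
The resulting 24×16 matrix has rank 15, and its Smith normal form has invariant factors (1,1,1,1,1,1,1,1,1,1,1,1,1,1,1).

Reading off H_k = ker ∂_k / im ∂_{k+1}:

  H_0: rank C_0 − rank ∂_1 = 8 − 7 = 1, and the invariant factors of ∂_1 are all 1, so H_0 = Z.
  H_1: rank ker ∂_1 − rank ∂_2 = (24 − 7) − 15 = 2, and the invariant factors of ∂_2 are all 1, so H_1 = Z^2.
  H_2: rank ker ∂_2 − rank ∂_3 = (16 − 15) − 0 = 1, and there is no ∂_3, so H_2 = Z.

As a check, the Euler characteristic is 8 − 24 + 16 = 0, which agrees with 1 − 2 + 1 = 0.

H_0 ≅ Z,  H_1 ≅ Z^2,  H_2 ≅ Z.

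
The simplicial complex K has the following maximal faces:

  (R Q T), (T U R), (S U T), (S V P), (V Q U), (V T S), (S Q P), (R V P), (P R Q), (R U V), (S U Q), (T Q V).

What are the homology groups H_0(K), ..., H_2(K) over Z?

K has 7 vertices, 18 edges, 12 triangles.
rank ∂_0 = 0, rank ∂_1 = 6 ⇒ b_0 = 7 − 0 − 6 = 1; all invariant factors of ∂_1 are 1 so no torsion. So H_0 = Z.
rank ∂_1 = 6, rank ∂_2 = 12 ⇒ b_1 = 18 − 6 − 12 = 0; ∂_2 has invariant factor(s) [2] giving torsion. So H_1 = Z/2Z.
rank ∂_2 = 12, rank ∂_3 = 0 ⇒ b_2 = 12 − 12 − 0 = 0. So H_2 = 0.

H_0 ≅ Z,  H_1 ≅ Z/2Z,  H_2 = 0.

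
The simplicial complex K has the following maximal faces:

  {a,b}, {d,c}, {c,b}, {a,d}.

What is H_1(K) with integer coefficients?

Order the vertices as a < b < c < d. Listing each simplex with vertices in this order, K has dimension 1 with simplices:

  0-simplices (4): a, b, c, d
  1-simplices (4): ab, ad, bc, cd

so the chain groups are C_0 ≅ Z^4, C_1 ≅ Z^4.

∂_1: C_1 → C_0 maps an edge to its endpoints' difference, ∂[p,q] = q − p. For instance
  ∂ad = d − a.
As a 4×4 matrix over Z this has rank 3, with invariant factors (1,1,1).

From H_k ≅ ker(∂_k) / im(∂_{k+1}) we obtain:

  H_1: rank ker ∂_1 − rank ∂_2 = (4 − 3) − 0 = 1, and there is no ∂_2, so H_1 = Z.

(K is a triangulation of the circle S^1.)

H_1 ≅ Z.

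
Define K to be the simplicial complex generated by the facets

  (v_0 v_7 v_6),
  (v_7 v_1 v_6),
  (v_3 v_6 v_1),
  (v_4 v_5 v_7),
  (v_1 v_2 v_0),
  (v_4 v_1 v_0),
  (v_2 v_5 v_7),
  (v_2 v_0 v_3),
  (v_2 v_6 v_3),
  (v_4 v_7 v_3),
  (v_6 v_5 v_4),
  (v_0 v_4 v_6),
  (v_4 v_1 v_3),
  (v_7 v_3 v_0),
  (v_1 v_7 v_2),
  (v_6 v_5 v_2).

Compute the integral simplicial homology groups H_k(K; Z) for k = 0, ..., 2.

Take the total order v_0 < v_1 < v_2 < v_3 < v_4 < v_5 < v_6 < v_7 on the vertex set. Then K (dimension 2) consists of the simplices:

  0-simplices (8): [v_0], [v_1], [v_2], [v_3], [v_4], [v_5], [v_6], [v_7]
  1-simplices (24): (24 of them)
  2-simplices (16): (16 of them)

so the chain groups are C_0 ≅ Z^8, C_1 ≅ Z^24, C_2 ≅ Z^16.

∂_1: C_1 → C_0 sends each edge [p,q] (with p < q) to q − p.
The 8×24 boundary matrix has rank 7 and Smith normal form diag(1,1,1,1,1,1,1).

∂_2: C_2 → C_1 acts by ∂[p,q,r] = [q,r] − [p,r] + [p,q]. For instance
  ∂[v_1,v_6,v_7] = [v_6,v_7] − [v_1,v_7] + [v_1,v_6],
  ∂[v_0,v_3,v_7] = [v_3,v_7] − [v_0,v_7] + [v_0,v_3].
The 24×16 boundary matrix has rank 15 and Smith normal form diag(1,1,1,1,1,1,1,1,1,1,1,1,1,1,1).

Now H_k = ker ∂_k / im ∂_{k+1}, so:

  H_0: rank C_0 − rank ∂_1 = 8 − 7 = 1, and the invariant factors of ∂_1 are all 1, so H_0 = Z.
  H_1: rank ker ∂_1 − rank ∂_2 = (24 − 7) − 15 = 2, and the invariant factors of ∂_2 are all 1, so H_1 = Z^2.
  H_2: rank ker ∂_2 − rank ∂_3 = (16 − 15) − 0 = 1, and there is no ∂_3, so H_2 = Z.

As a check, the Euler characteristic is 8 − 24 + 16 = 0, which agrees with 1 − 2 + 1 = 0.
(K is a triangulation of the torus T^2.)

H_0 ≅ Z,  H_1 ≅ Z^2,  H_2 ≅ Z.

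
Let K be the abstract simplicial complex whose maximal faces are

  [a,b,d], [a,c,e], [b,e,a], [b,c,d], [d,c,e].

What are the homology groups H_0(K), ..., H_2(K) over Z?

H_0 ≅ Z,  H_1 ≅ Z,  H_2 = 0.

Fix the vertex order a < b < c < d < e and write every simplex with vertices in increasing order. Then dim K = 2 and the simplices of K are:

  0-simplices (5): a, b, c, d, e
  1-simplices (10): ab, ac, ad, ae, bc, bd, be, cd, ce, de
  2-simplices (5): abd, abe, ace, bcd, cde

so the chain groups are C_0 ≅ Z^5, C_1 ≅ Z^10, C_2 ≅ Z^5.

∂_1: C_1 → C_0 maps an edge to its endpoints' difference, ∂[p,q] = q − p. For instance
  ∂cd = d − c.
The resulting 5×10 matrix has rank 4, and its Smith normal form has invariant factors (1,1,1,1).

Boundary ∂_2: C_2 → C_1 sends each 2-simplex [p,q,r] to [q,r] − [p,r] + [p,q]. For instance
  ∂bcd = cd − bd + bc,
  ∂abd = bd − ad + ab.
As a 10×5 matrix over Z this has rank 5, with invariant factors (1,1,1,1,1).

Computing H_k = (kernel of ∂_k) / (image of ∂_{k+1}):

  H_0: rank C_0 − rank ∂_1 = 5 − 4 = 1, and the invariant factors of ∂_1 are all 1, so H_0 = Z.
  H_1: rank ker ∂_1 − rank ∂_2 = (10 − 4) − 5 = 1, and the invariant factors of ∂_2 are all 1, so H_1 = Z.
  H_2: rank ker ∂_2 − rank ∂_3 = (5 − 5) − 0 = 0, and there is no ∂_3, so H_2 = 0.

As a check, the Euler characteristic is 5 − 10 + 5 = 0, which agrees with 1 − 1 + 0 = 0.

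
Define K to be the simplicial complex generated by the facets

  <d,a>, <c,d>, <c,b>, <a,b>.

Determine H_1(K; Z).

K has 4 vertices, 4 edges.
rank ∂_1 = 3, rank ∂_2 = 0 ⇒ b_1 = 4 − 3 − 0 = 1. So H_1 ≅ Z.

H_1 ≅ Z.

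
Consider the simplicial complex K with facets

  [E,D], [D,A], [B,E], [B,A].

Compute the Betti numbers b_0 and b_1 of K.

b_0 = 1, b_1 = 1.

We work with the vertex ordering A < B < D < E. The simplices of K, each written with vertices in increasing order, are:

  0-simplices (4): A, B, D, E
  1-simplices (4): AB, AD, BE, DE

so the chain groups are C_0 ≅ Z^4, C_1 ≅ Z^4.

Boundary ∂_1: C_1 → C_0 sends each edge [p,q] (with p < q) to q − p. For instance
  ∂DE = E − D.
This gives a 4×4 integer matrix of rank 3; reducing to Smith normal form yields diagonal entries (1,1,1).

Reading off H_k = ker ∂_k / im ∂_{k+1}:

  H_0: rank C_0 − rank ∂_1 = 4 − 3 = 1, and the invariant factors of ∂_1 are all 1, so H_0 = Z.
  H_1: rank ker ∂_1 − rank ∂_2 = (4 − 3) − 0 = 1, and there is no ∂_2, so H_1 = Z.

Hence the Betti numbers are b_0 = 1, b_1 = 1.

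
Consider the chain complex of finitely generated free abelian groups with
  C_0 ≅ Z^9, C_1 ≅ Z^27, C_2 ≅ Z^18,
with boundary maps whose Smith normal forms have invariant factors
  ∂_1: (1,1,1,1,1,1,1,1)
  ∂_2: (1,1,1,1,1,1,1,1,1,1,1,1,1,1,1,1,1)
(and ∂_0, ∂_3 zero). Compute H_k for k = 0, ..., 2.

H_0: b_0 = 9 − 0 − 8 = 1; torsion from ∂_1 factors > 1: none. So H_0 = Z.
H_1: b_1 = 27 − 8 − 17 = 2; torsion from ∂_2 factors > 1: none. So H_1 = Z^2.
H_2: b_2 = 18 − 17 − 0 = 1; torsion from ∂_3 factors > 1: none. So H_2 = Z.

H_0 = Z,  H_1 = Z^2,  H_2 = Z.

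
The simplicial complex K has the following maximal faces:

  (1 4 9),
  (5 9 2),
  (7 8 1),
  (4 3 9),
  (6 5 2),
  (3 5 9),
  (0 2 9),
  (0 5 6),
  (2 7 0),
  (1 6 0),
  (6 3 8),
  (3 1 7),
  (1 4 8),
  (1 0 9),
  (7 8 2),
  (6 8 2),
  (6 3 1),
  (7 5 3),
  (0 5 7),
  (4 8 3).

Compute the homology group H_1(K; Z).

We work with the vertex ordering 0 < 1 < 2 < 3 < 4 < 5 < 6 < 7 < 8 < 9. The simplices of K, each written with vertices in increasing order, are:

  0-simplices (10): [0], [1], [2], [3], [4], [5], [6], [7], [8], [9]
  1-simplices (30): (30 of them)
  2-simplices (20): (20 of them)

so the chain groups are C_0 ≅ Z^10, C_1 ≅ Z^30, C_2 ≅ Z^20.

The boundary map ∂_1: C_1 → C_0 is given by ∂[p,q] = [q] − [p]. For instance
  ∂[0,7] = [7] − [0].
The 10×30 boundary matrix has rank 9 and Smith normal form diag(1,1,1,1,1,1,1,1,1).

Boundary ∂_2: C_2 → C_1 maps a triangle to the signed sum of its edges. For instance
  ∂[2,6,8] = [6,8] − [2,8] + [2,6],
  ∂[0,2,9] = [2,9] − [0,9] + [0,2].
As a 30×20 matrix over Z this has rank 20, with invariant factors (1,1,1,1,1,1,1,1,1,1,1,1,1,1,1,1,1,1,1,2).

Now H_k = ker ∂_k / im ∂_{k+1}, so:

  H_1: rank ker ∂_1 − rank ∂_2 = (30 − 9) − 20 = 1, and ∂_2 has invariant factor 2 > 1, so H_1 ≅ Z ⊕ Z/2.

(K is a triangulation of the Klein bottle.)

H_1 = Z ⊕ Z/2.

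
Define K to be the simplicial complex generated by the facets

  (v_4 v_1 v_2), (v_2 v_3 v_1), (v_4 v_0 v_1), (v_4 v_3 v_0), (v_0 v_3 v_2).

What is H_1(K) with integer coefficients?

We work with the vertex ordering v_0 < v_1 < v_2 < v_3 < v_4. The simplices of K, each written with vertices in increasing order, are:

  0-simplices (5): [v_0], [v_1], [v_2], [v_3], [v_4]
  1-simplices (10): [v_0,v_1], [v_0,v_2], [v_0,v_3], [v_0,v_4], [v_1,v_2], [v_1,v_3], [v_1,v_4], [v_2,v_3], [v_2,v_4], [v_3,v_4]
  2-simplices (5): [v_0,v_1,v_4], [v_0,v_2,v_3], [v_0,v_3,v_4], [v_1,v_2,v_3], [v_1,v_2,v_4]

so the chain groups are C_0 ≅ Z^5, C_1 ≅ Z^10, C_2 ≅ Z^5.

∂_1: C_1 → C_0 is given by ∂[p,q] = [q] − [p].
The 5×10 boundary matrix has rank 4 and Smith normal form diag(1,1,1,1).

∂_2: C_2 → C_1 maps a triangle to the signed sum of its edges. For instance
  ∂[v_0,v_1,v_4] = [v_1,v_4] − [v_0,v_4] + [v_0,v_1],
  ∂[v_0,v_2,v_3] = [v_2,v_3] − [v_0,v_3] + [v_0,v_2].
As a 10×5 matrix over Z this has rank 5, with invariant factors (1,1,1,1,1).

Now H_k = ker ∂_k / im ∂_{k+1}, so:

  H_1: rank ker ∂_1 − rank ∂_2 = (10 − 4) − 5 = 1, and the invariant factors of ∂_2 are all 1, so H_1 ≅ Z.

(K is a triangulation of the Möbius band.)

H_1 ≅ Z.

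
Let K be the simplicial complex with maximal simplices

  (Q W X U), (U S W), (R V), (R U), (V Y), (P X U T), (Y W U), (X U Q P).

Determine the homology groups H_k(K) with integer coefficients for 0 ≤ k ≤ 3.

We work with the vertex ordering P < Q < R < S < T < U < V < W < X < Y. The simplices of K, each written with vertices in increasing order, are:

  0-simplices (10): P, Q, R, S, T, U, V, W, X, Y
  1-simplices (19): PQ, PT, PU, PX, QU, QW, QX, RU, RV, SU, SW, TU, TX, UW, UX, UY, VY, WX, WY
  2-simplices (12): PQU, PQX, PTU, PTX, PUX, QUW, QUX, QWX, SUW, TUX, UWX, UWY
  3-simplices (3): PQUX, PTUX, QUWX

so the chain groups are C_0 ≅ Z^10, C_1 ≅ Z^19, C_2 ≅ Z^12, C_3 ≅ Z^3.

The boundary map ∂_1: C_1 → C_0 is given by ∂[p,q] = [q] − [p]. For instance
  ∂UX = X − U.
The 10×19 boundary matrix has rank 9 and Smith normal form diag(1,1,1,1,1,1,1,1,1).

Boundary ∂_2: C_2 → C_1 acts by ∂[p,q,r] = [q,r] − [p,r] + [p,q]. For instance
  ∂UWX = WX − UX + UW,
  ∂UWY = WY − UY + UW.
This gives a 19×12 integer matrix of rank 9; reducing to Smith normal form yields diagonal entries (1,1,1,1,1,1,1,1,1).

∂_3: C_3 → C_2 sends each 3-simplex σ to the alternating sum Σ_i (−1)^i (σ with its i-th vertex removed). For instance
  ∂QUWX = UWX − QWX + QUX − QUW,
  ∂PQUX = QUX − PUX + PQX − PQU.
This gives a 12×3 integer matrix of rank 3; reducing to Smith normal form yields diagonal entries (1,1,1).

Reading off H_k = ker ∂_k / im ∂_{k+1}:

  H_0: rank C_0 − rank ∂_1 = 10 − 9 = 1, and the invariant factors of ∂_1 are all 1, so H_0 = Z.
  H_1: rank ker ∂_1 − rank ∂_2 = (19 − 9) − 9 = 1, and the invariant factors of ∂_2 are all 1, so H_1 = Z.
  H_2: rank ker ∂_2 − rank ∂_3 = (12 − 9) − 3 = 0, and the invariant factors of ∂_3 are all 1, so H_2 = 0.
  H_3: rank ker ∂_3 − rank ∂_4 = (3 − 3) − 0 = 0, and there is no ∂_4, so H_3 = 0.

H_0 ≅ Z,  H_1 ≅ Z,  H_2 = 0,  H_3 = 0.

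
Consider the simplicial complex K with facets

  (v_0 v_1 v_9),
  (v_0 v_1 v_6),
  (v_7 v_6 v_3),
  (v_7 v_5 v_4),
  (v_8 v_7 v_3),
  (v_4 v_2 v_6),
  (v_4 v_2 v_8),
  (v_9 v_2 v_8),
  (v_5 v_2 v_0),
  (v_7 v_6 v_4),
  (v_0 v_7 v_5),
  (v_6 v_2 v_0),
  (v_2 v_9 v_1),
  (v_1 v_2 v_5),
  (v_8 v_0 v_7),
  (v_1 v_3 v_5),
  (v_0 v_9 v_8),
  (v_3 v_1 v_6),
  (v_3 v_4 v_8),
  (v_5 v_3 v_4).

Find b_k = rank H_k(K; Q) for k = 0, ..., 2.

b_0 = 1, b_1 = 1, b_2 = 0.

Order the vertices as v_0 < v_1 < v_2 < v_3 < v_4 < v_5 < v_6 < v_7 < v_8 < v_9. Listing each simplex with vertices in this order, K has dimension 2 with simplices:

  0-simplices (10): [v_0], [v_1], [v_2], [v_3], [v_4], [v_5], [v_6], [v_7], [v_8], [v_9]
  1-simplices (30): (30 of them)
  2-simplices (20): (20 of them)

Hence C_0 ≅ Z^10, C_1 ≅ Z^30, C_2 ≅ Z^20.

The boundary map ∂_1: C_1 → C_0 is given by ∂[p,q] = [q] − [p].
The resulting 10×30 matrix has rank 9, and its Smith normal form has invariant factors (1,1,1,1,1,1,1,1,1).

Boundary ∂_2: C_2 → C_1 acts by ∂[p,q,r] = [q,r] − [p,r] + [p,q]. For instance
  ∂[v_1,v_3,v_6] = [v_3,v_6] − [v_1,v_6] + [v_1,v_3],
  ∂[v_0,v_5,v_7] = [v_5,v_7] − [v_0,v_7] + [v_0,v_5].
As a 30×20 matrix over Z this has rank 20, with invariant factors (1,1,1,1,1,1,1,1,1,1,1,1,1,1,1,1,1,1,1,2).

Computing H_k = (kernel of ∂_k) / (image of ∂_{k+1}):

  H_0: rank C_0 − rank ∂_1 = 10 − 9 = 1, and the invariant factors of ∂_1 are all 1, so H_0 ≅ Z.
  H_1: rank ker ∂_1 − rank ∂_2 = (30 − 9) − 20 = 1, and ∂_2 has invariant factor 2 > 1, so H_1 ≅ Z ⊕ Z/2Z.
  H_2: rank ker ∂_2 − rank ∂_3 = (20 − 20) − 0 = 0, and there is no ∂_3, so H_2 ≅ 0.

As a check, the Euler characteristic is 10 − 30 + 20 = 0, which agrees with 1 − 1 + 0 = 0.

Hence the Betti numbers are b_0 = 1, b_1 = 1, b_2 = 0.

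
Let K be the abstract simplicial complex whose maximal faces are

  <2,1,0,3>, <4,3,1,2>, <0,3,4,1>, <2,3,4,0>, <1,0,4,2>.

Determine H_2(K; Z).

We work with the vertex ordering 0 < 1 < 2 < 3 < 4. The simplices of K, each written with vertices in increasing order, are:

  0-simplices (5): [0], [1], [2], [3], [4]
  1-simplices (10): [0,1], [0,2], [0,3], [0,4], [1,2], [1,3], [1,4], [2,3], [2,4], [3,4]
  2-simplices (10): [0,1,2], [0,1,3], [0,1,4], [0,2,3], [0,2,4], [0,3,4], [1,2,3], [1,2,4], [1,3,4], [2,3,4]
  3-simplices (5): [0,1,2,3], [0,1,2,4], [0,1,3,4], [0,2,3,4], [1,2,3,4]

so the chain groups are C_0 ≅ Z^5, C_1 ≅ Z^10, C_2 ≅ Z^10, C_3 ≅ Z^5.

Boundary ∂_1: C_1 → C_0 sends each edge [p,q] (with p < q) to q − p. For instance
  ∂[2,3] = [3] − [2].
The resulting 5×10 matrix has rank 4, and its Smith normal form has invariant factors (1,1,1,1).

The boundary map ∂_2: C_2 → C_1 acts by ∂[p,q,r] = [q,r] − [p,r] + [p,q]. For instance
  ∂[0,1,2] = [1,2] − [0,2] + [0,1],
  ∂[0,1,3] = [1,3] − [0,3] + [0,1].
This gives a 10×10 integer matrix of rank 6; reducing to Smith normal form yields diagonal entries (1,1,1,1,1,1).

∂_3: C_3 → C_2 sends each 3-simplex σ to the alternating sum Σ_i (−1)^i (σ with its i-th vertex removed). For instance
  ∂[0,1,2,3] = [1,2,3] − [0,2,3] + [0,1,3] − [0,1,2],
  ∂[1,2,3,4] = [2,3,4] − [1,3,4] + [1,2,4] − [1,2,3].
The 10×5 boundary matrix has rank 4 and Smith normal form diag(1,1,1,1).

Now H_k = ker ∂_k / im ∂_{k+1}, so:

  H_2: rank ker ∂_2 − rank ∂_3 = (10 − 6) − 4 = 0, and the invariant factors of ∂_3 are all 1, so H_2 = 0.

H_2 ≅ 0.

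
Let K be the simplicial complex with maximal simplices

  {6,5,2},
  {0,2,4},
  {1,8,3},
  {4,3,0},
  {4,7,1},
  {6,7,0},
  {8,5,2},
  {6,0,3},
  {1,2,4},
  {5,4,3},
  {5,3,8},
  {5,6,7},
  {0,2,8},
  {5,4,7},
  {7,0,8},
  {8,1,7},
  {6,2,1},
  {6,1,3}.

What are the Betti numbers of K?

Take the total order 0 < 1 < 2 < 3 < 4 < 5 < 6 < 7 < 8 on the vertex set. Then K (dimension 2) consists of the simplices:

  0-simplices (9): [0], [1], [2], [3], [4], [5], [6], [7], [8]
  1-simplices (27): (27 of them)
  2-simplices (18): [0,2,4], [0,2,8], [0,3,4], [0,3,6], [0,6,7], [0,7,8], [1,2,4], [1,2,6], [1,3,6], [1,3,8], [1,4,7], [1,7,8], [2,5,6], [2,5,8], [3,4,5], [3,5,8], [4,5,7], [5,6,7]

so the chain groups are C_0 ≅ Z^9, C_1 ≅ Z^27, C_2 ≅ Z^18.

∂_1: C_1 → C_0 maps an edge to its endpoints' difference, ∂[p,q] = q − p.
The resulting 9×27 matrix has rank 8, and its Smith normal form has invariant factors (1,1,1,1,1,1,1,1).

The boundary map ∂_2: C_2 → C_1 maps a triangle to the signed sum of its edges. For instance
  ∂[0,3,6] = [3,6] − [0,6] + [0,3],
  ∂[4,5,7] = [5,7] − [4,7] + [4,5].
This gives a 27×18 integer matrix of rank 17; reducing to Smith normal form yields diagonal entries (1,1,1,1,1,1,1,1,1,1,1,1,1,1,1,1,1).

Now H_k = ker ∂_k / im ∂_{k+1}, so:

  H_0: rank C_0 − rank ∂_1 = 9 − 8 = 1, and the invariant factors of ∂_1 are all 1, so H_0 = Z.
  H_1: rank ker ∂_1 − rank ∂_2 = (27 − 8) − 17 = 2, and the invariant factors of ∂_2 are all 1, so H_1 = Z^2.
  H_2: rank ker ∂_2 − rank ∂_3 = (18 − 17) − 0 = 1, and there is no ∂_3, so H_2 = Z.

Hence the Betti numbers are b_0 = 1, b_1 = 2, b_2 = 1.

b_0 = 1, b_1 = 2, b_2 = 1.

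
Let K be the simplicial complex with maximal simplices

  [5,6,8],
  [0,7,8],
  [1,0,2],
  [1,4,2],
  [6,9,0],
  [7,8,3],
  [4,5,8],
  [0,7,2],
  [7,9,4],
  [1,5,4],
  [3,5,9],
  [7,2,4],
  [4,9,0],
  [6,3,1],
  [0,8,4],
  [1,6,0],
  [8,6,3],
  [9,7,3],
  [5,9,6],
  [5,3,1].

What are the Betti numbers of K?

b_0 = 1, b_1 = 1, b_2 = 0.

Fix the vertex order 0 < 1 < 2 < 3 < 4 < 5 < 6 < 7 < 8 < 9 and write every simplex with vertices in increasing order. Then dim K = 2 and the simplices of K are:

  0-simplices (10): [0], [1], [2], [3], [4], [5], [6], [7], [8], [9]
  1-simplices (30): (30 of them)
  2-simplices (20): (20 of them)

giving chain groups C_0 ≅ Z^10, C_1 ≅ Z^30, C_2 ≅ Z^20.

∂_1: C_1 → C_0 maps an edge to its endpoints' difference, ∂[p,q] = q − p.
The resulting 10×30 matrix has rank 9, and its Smith normal form has invariant factors (1,1,1,1,1,1,1,1,1).

The boundary map ∂_2: C_2 → C_1 maps a triangle to the signed sum of its edges. For instance
  ∂[3,5,9] = [5,9] − [3,9] + [3,5],
  ∂[0,6,9] = [6,9] − [0,9] + [0,6].
The resulting 30×20 matrix has rank 20, and its Smith normal form has invariant factors (1,1,1,1,1,1,1,1,1,1,1,1,1,1,1,1,1,1,1,2).

Now H_k = ker ∂_k / im ∂_{k+1}, so:

  H_0: rank C_0 − rank ∂_1 = 10 − 9 = 1, and the invariant factors of ∂_1 are all 1, so H_0 ≅ Z.
  H_1: rank ker ∂_1 − rank ∂_2 = (30 − 9) − 20 = 1, and ∂_2 has invariant factor 2 > 1, so H_1 ≅ Z ⊕ Z/2.
  H_2: rank ker ∂_2 − rank ∂_3 = (20 − 20) − 0 = 0, and there is no ∂_3, so H_2 ≅ 0.

As a check, the Euler characteristic is 10 − 30 + 20 = 0, which agrees with 1 − 1 + 0 = 0.

Hence the Betti numbers are b_0 = 1, b_1 = 1, b_2 = 0.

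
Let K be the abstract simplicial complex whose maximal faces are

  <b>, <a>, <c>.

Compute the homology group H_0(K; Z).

K has 3 vertices.
rank ∂_0 = 0, rank ∂_1 = 0 ⇒ b_0 = 3 − 0 − 0 = 3. So H_0 ≅ Z^3.

H_0 = Z^3.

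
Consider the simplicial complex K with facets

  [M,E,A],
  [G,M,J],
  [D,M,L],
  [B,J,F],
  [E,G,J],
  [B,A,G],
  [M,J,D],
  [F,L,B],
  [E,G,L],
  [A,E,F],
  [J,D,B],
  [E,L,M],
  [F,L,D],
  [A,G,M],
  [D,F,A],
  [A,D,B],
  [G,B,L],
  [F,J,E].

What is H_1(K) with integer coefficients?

Fix the vertex order A < B < D < E < F < G < J < L < M and write every simplex with vertices in increasing order. Then dim K = 2 and the simplices of K are:

  0-simplices (9): A, B, D, E, F, G, J, L, M
  1-simplices (27): AB, AD, AE, AF, AG, AM, BD, BF, BG, BJ, BL, DF, DJ, DL, DM, EF, EG, EJ, EL, EM, FJ, FL, GJ, GL, GM, JM, LM
  2-simplices (18): ABD, ABG, ADF, AEF, AEM, AGM, BDJ, BFJ, BFL, BGL, DFL, DJM, DLM, EFJ, EGJ, EGL, ELM, GJM

so the chain groups are C_0 ≅ Z^9, C_1 ≅ Z^27, C_2 ≅ Z^18.

∂_1: C_1 → C_0 is given by ∂[p,q] = [q] − [p]. For instance
  ∂FL = L − F.
The 9×27 boundary matrix has rank 8 and Smith normal form diag(1,1,1,1,1,1,1,1).

The boundary map ∂_2: C_2 → C_1 maps a triangle to the signed sum of its edges. For instance
  ∂AEF = EF − AF + AE,
  ∂ABG = BG − AG + AB.
This gives a 27×18 integer matrix of rank 18; reducing to Smith normal form yields diagonal entries (1,1,1,1,1,1,1,1,1,1,1,1,1,1,1,1,1,2).

Computing H_k = (kernel of ∂_k) / (image of ∂_{k+1}):

  H_1: rank ker ∂_1 − rank ∂_2 = (27 − 8) − 18 = 1, and ∂_2 has invariant factor 2 > 1, so H_1 ≅ Z ⊕ Z/2Z.

(K is a triangulation of the Klein bottle.)

H_1 ≅ Z ⊕ Z/2Z.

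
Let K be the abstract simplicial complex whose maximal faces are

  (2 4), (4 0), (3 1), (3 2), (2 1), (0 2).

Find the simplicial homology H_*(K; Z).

H_0 = Z,  H_1 = Z^2.

We work with the vertex ordering 0 < 1 < 2 < 3 < 4. The simplices of K, each written with vertices in increasing order, are:

  0-simplices (5): [0], [1], [2], [3], [4]
  1-simplices (6): [0,2], [0,4], [1,2], [1,3], [2,3], [2,4]

giving chain groups C_0 ≅ Z^5, C_1 ≅ Z^6.

∂_1: C_1 → C_0 sends each edge [p,q] (with p < q) to q − p. For instance
  ∂[1,3] = [3] − [1].
As a 5×6 matrix over Z this has rank 4, with invariant factors (1,1,1,1).

Reading off H_k = ker ∂_k / im ∂_{k+1}:

  H_0: rank C_0 − rank ∂_1 = 5 − 4 = 1, and the invariant factors of ∂_1 are all 1, so H_0 = Z.
  H_1: rank ker ∂_1 − rank ∂_2 = (6 − 4) − 0 = 2, and there is no ∂_2, so H_1 = Z^2.

(K is a triangulation of a wedge of 2 circles.)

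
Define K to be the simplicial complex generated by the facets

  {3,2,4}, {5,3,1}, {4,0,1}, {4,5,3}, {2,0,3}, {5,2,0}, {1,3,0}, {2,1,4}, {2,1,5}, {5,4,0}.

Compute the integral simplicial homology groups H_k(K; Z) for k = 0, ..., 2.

H_0 = Z,  H_1 = Z/2Z,  H_2 = 0.

Take the total order 0 < 1 < 2 < 3 < 4 < 5 on the vertex set. Then K (dimension 2) consists of the simplices:

  0-simplices (6): [0], [1], [2], [3], [4], [5]
  1-simplices (15): [0,1], [0,2], [0,3], [0,4], [0,5], [1,2], [1,3], [1,4], [1,5], [2,3], [2,4], [2,5], [3,4], [3,5], [4,5]
  2-simplices (10): [0,1,3], [0,1,4], [0,2,3], [0,2,5], [0,4,5], [1,2,4], [1,2,5], [1,3,5], [2,3,4], [3,4,5]

Hence C_0 ≅ Z^6, C_1 ≅ Z^15, C_2 ≅ Z^10.

∂_1: C_1 → C_0 maps an edge to its endpoints' difference, ∂[p,q] = q − p.
The resulting 6×15 matrix has rank 5, and its Smith normal form has invariant factors (1,1,1,1,1).

Boundary ∂_2: C_2 → C_1 maps a triangle to the signed sum of its edges. For instance
  ∂[1,2,5] = [2,5] − [1,5] + [1,2],
  ∂[2,3,4] = [3,4] − [2,4] + [2,3].
As a 15×10 matrix over Z this has rank 10, with invariant factors (1,1,1,1,1,1,1,1,1,2).

Reading off H_k = ker ∂_k / im ∂_{k+1}:

  H_0: rank C_0 − rank ∂_1 = 6 − 5 = 1, and the invariant factors of ∂_1 are all 1, so H_0 ≅ Z.
  H_1: rank ker ∂_1 − rank ∂_2 = (15 − 5) − 10 = 0, and ∂_2 has invariant factor 2 > 1, so H_1 ≅ Z/2Z.
  H_2: rank ker ∂_2 − rank ∂_3 = (10 − 10) − 0 = 0, and there is no ∂_3, so H_2 ≅ 0.

As a check, the Euler characteristic is 6 − 15 + 10 = 1, which agrees with 1 − 0 + 0 = 1.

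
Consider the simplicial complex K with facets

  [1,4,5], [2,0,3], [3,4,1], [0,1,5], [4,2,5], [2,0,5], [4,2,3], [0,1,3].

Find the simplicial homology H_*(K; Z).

H_0 ≅ Z,  H_1 = 0,  H_2 ≅ Z.

K has 6 vertices, 12 edges, 8 triangles.
rank ∂_0 = 0, rank ∂_1 = 5 ⇒ b_0 = 6 − 0 − 5 = 1; all invariant factors of ∂_1 are 1 so no torsion. So H_0 = Z.
rank ∂_1 = 5, rank ∂_2 = 7 ⇒ b_1 = 12 − 5 − 7 = 0; all invariant factors of ∂_2 are 1 so no torsion. So H_1 = 0.
rank ∂_2 = 7, rank ∂_3 = 0 ⇒ b_2 = 8 − 7 − 0 = 1. So H_2 = Z.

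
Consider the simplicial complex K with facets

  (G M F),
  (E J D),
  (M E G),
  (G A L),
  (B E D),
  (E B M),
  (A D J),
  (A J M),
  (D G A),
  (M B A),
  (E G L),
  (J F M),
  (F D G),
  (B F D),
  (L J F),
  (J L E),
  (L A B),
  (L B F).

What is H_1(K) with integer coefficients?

Order the vertices as A < B < D < E < F < G < J < L < M. Listing each simplex with vertices in this order, K has dimension 2 with simplices:

  0-simplices (9): A, B, D, E, F, G, J, L, M
  1-simplices (27): AB, AD, AG, AJ, AL, AM, BD, BE, BF, BL, BM, DE, DF, DG, DJ, EG, EJ, EL, EM, FG, FJ, FL, FM, GL, GM, JL, JM
  2-simplices (18): ABL, ABM, ADG, ADJ, AGL, AJM, BDE, BDF, BEM, BFL, DEJ, DFG, EGL, EGM, EJL, FGM, FJL, FJM

giving chain groups C_0 ≅ Z^9, C_1 ≅ Z^27, C_2 ≅ Z^18.

Boundary ∂_1: C_1 → C_0 maps an edge to its endpoints' difference, ∂[p,q] = q − p.
This gives a 9×27 integer matrix of rank 8; reducing to Smith normal form yields diagonal entries (1,1,1,1,1,1,1,1).

The boundary map ∂_2: C_2 → C_1 sends each 2-simplex [p,q,r] to [q,r] − [p,r] + [p,q]. For instance
  ∂EGL = GL − EL + EG,
  ∂DFG = FG − DG + DF.
This gives a 27×18 integer matrix of rank 17; reducing to Smith normal form yields diagonal entries (1,1,1,1,1,1,1,1,1,1,1,1,1,1,1,1,1).

From H_k ≅ ker(∂_k) / im(∂_{k+1}) we obtain:

  H_1: rank ker ∂_1 − rank ∂_2 = (27 − 8) − 17 = 2, and the invariant factors of ∂_2 are all 1, so H_1 ≅ Z^2.

(K is a triangulation of the torus T^2.)

H_1 = Z^2.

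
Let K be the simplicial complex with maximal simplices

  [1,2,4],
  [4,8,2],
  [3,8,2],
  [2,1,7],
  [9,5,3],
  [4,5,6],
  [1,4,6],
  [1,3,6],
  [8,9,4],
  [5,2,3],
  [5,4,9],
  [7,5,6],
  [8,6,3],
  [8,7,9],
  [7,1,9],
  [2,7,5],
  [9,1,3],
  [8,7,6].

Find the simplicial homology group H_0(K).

Order the vertices as 1 < 2 < 3 < 4 < 5 < 6 < 7 < 8 < 9. Listing each simplex with vertices in this order, K has dimension 2 with simplices:

  0-simplices (9): [1], [2], [3], [4], [5], [6], [7], [8], [9]
  1-simplices (27): (27 of them)
  2-simplices (18): [1,2,4], [1,2,7], [1,3,6], [1,3,9], [1,4,6], [1,7,9], [2,3,5], [2,3,8], [2,4,8], [2,5,7], [3,5,9], [3,6,8], [4,5,6], [4,5,9], [4,8,9], [5,6,7], [6,7,8], [7,8,9]

giving chain groups C_0 ≅ Z^9, C_1 ≅ Z^27, C_2 ≅ Z^18.

The boundary map ∂_1: C_1 → C_0 maps an edge to its endpoints' difference, ∂[p,q] = q − p.
The 9×27 boundary matrix has rank 8 and Smith normal form diag(1,1,1,1,1,1,1,1).

Boundary ∂_2: C_2 → C_1 sends each 2-simplex [p,q,r] to [q,r] − [p,r] + [p,q]. For instance
  ∂[1,3,6] = [3,6] − [1,6] + [1,3],
  ∂[3,5,9] = [5,9] − [3,9] + [3,5].
The 27×18 boundary matrix has rank 17 and Smith normal form diag(1,1,1,1,1,1,1,1,1,1,1,1,1,1,1,1,1).

Computing H_k = (kernel of ∂_k) / (image of ∂_{k+1}):

  H_0: rank C_0 − rank ∂_1 = 9 − 8 = 1, and the invariant factors of ∂_1 are all 1, so H_0 = Z.

H_0 = Z.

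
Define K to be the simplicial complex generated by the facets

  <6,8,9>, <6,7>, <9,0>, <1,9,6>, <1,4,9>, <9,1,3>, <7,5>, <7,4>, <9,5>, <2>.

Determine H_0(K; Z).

Take the total order 0 < 1 < 2 < 3 < 4 < 5 < 6 < 7 < 8 < 9 on the vertex set. Then K (dimension 2) consists of the simplices:

  0-simplices (10): [0], [1], [2], [3], [4], [5], [6], [7], [8], [9]
  1-simplices (14): [0,9], [1,3], [1,4], [1,6], [1,9], [3,9], [4,7], [4,9], [5,7], [5,9], [6,7], [6,8], [6,9], [8,9]
  2-simplices (4): [1,3,9], [1,4,9], [1,6,9], [6,8,9]

so the chain groups are C_0 ≅ Z^10, C_1 ≅ Z^14, C_2 ≅ Z^4.

∂_1: C_1 → C_0 sends each edge [p,q] (with p < q) to q − p. For instance
  ∂[1,3] = [3] − [1].
This gives a 10×14 integer matrix of rank 8; reducing to Smith normal form yields diagonal entries (1,1,1,1,1,1,1,1).

Boundary ∂_2: C_2 → C_1 maps a triangle to the signed sum of its edges. For instance
  ∂[1,4,9] = [4,9] − [1,9] + [1,4],
  ∂[1,3,9] = [3,9] − [1,9] + [1,3].
The 14×4 boundary matrix has rank 4 and Smith normal form diag(1,1,1,1).

Computing H_k = (kernel of ∂_k) / (image of ∂_{k+1}):

  H_0: rank C_0 − rank ∂_1 = 10 − 8 = 2, and the invariant factors of ∂_1 are all 1, so H_0 = Z^2.

H_0 = Z^2.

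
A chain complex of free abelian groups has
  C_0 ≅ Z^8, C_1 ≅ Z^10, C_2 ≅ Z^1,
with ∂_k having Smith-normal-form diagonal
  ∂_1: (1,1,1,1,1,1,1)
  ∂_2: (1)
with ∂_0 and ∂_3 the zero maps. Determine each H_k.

H_0 ≅ Z,  H_1 ≅ Z^2,  H_2 = 0.

H_0: b_0 = 8 − 0 − 7 = 1; torsion from ∂_1 factors > 1: none. So H_0 ≅ Z.
H_1: b_1 = 10 − 7 − 1 = 2; torsion from ∂_2 factors > 1: none. So H_1 ≅ Z^2.
H_2: b_2 = 1 − 1 − 0 = 0; torsion from ∂_3 factors > 1: none. So H_2 ≅ 0.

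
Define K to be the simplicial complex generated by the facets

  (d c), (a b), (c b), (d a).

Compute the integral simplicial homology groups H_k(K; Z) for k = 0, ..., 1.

H_0 ≅ Z,  H_1 ≅ Z.

Fix the vertex order a < b < c < d and write every simplex with vertices in increasing order. Then dim K = 1 and the simplices of K are:

  0-simplices (4): a, b, c, d
  1-simplices (4): ab, ad, bc, cd

so the chain groups are C_0 ≅ Z^4, C_1 ≅ Z^4.

Boundary ∂_1: C_1 → C_0 sends each edge [p,q] (with p < q) to q − p. For instance
  ∂ad = d − a.
As a 4×4 matrix over Z this has rank 3, with invariant factors (1,1,1).

From H_k ≅ ker(∂_k) / im(∂_{k+1}) we obtain:

  H_0: rank C_0 − rank ∂_1 = 4 − 3 = 1, and the invariant factors of ∂_1 are all 1, so H_0 = Z.
  H_1: rank ker ∂_1 − rank ∂_2 = (4 − 3) − 0 = 1, and there is no ∂_2, so H_1 = Z.

As a check, the Euler characteristic is 4 − 4 = 0, which agrees with 1 − 1 = 0.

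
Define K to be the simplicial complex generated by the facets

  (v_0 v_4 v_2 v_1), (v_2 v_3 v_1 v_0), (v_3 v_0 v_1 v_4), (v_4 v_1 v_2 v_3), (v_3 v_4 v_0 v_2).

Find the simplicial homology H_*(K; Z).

H_0 ≅ Z,  H_1 = 0,  H_2 = 0,  H_3 ≅ Z.

Order the vertices as v_0 < v_1 < v_2 < v_3 < v_4. Listing each simplex with vertices in this order, K has dimension 3 with simplices:

  0-simplices (5): [v_0], [v_1], [v_2], [v_3], [v_4]
  1-simplices (10): [v_0,v_1], [v_0,v_2], [v_0,v_3], [v_0,v_4], [v_1,v_2], [v_1,v_3], [v_1,v_4], [v_2,v_3], [v_2,v_4], [v_3,v_4]
  2-simplices (10): [v_0,v_1,v_2], [v_0,v_1,v_3], [v_0,v_1,v_4], [v_0,v_2,v_3], [v_0,v_2,v_4], [v_0,v_3,v_4], [v_1,v_2,v_3], [v_1,v_2,v_4], [v_1,v_3,v_4], [v_2,v_3,v_4]
  3-simplices (5): [v_0,v_1,v_2,v_3], [v_0,v_1,v_2,v_4], [v_0,v_1,v_3,v_4], [v_0,v_2,v_3,v_4], [v_1,v_2,v_3,v_4]

so the chain groups are C_0 ≅ Z^5, C_1 ≅ Z^10, C_2 ≅ Z^10, C_3 ≅ Z^5.

∂_1: C_1 → C_0 is given by ∂[p,q] = [q] − [p]. For instance
  ∂[v_3,v_4] = [v_4] − [v_3].
This gives a 5×10 integer matrix of rank 4; reducing to Smith normal form yields diagonal entries (1,1,1,1).

The boundary map ∂_2: C_2 → C_1 acts by ∂[p,q,r] = [q,r] − [p,r] + [p,q]. For instance
  ∂[v_1,v_3,v_4] = [v_3,v_4] − [v_1,v_4] + [v_1,v_3],
  ∂[v_0,v_2,v_4] = [v_2,v_4] − [v_0,v_4] + [v_0,v_2].
The resulting 10×10 matrix has rank 6, and its Smith normal form has invariant factors (1,1,1,1,1,1).

∂_3: C_3 → C_2 sends each 3-simplex σ to the alternating sum Σ_i (−1)^i (σ with its i-th vertex removed). For instance
  ∂[v_0,v_1,v_2,v_3] = [v_1,v_2,v_3] − [v_0,v_2,v_3] + [v_0,v_1,v_3] − [v_0,v_1,v_2],
  ∂[v_0,v_1,v_3,v_4] = [v_1,v_3,v_4] − [v_0,v_3,v_4] + [v_0,v_1,v_4] − [v_0,v_1,v_3].
The 10×5 boundary matrix has rank 4 and Smith normal form diag(1,1,1,1).

Computing H_k = (kernel of ∂_k) / (image of ∂_{k+1}):

  H_0: rank C_0 − rank ∂_1 = 5 − 4 = 1, and the invariant factors of ∂_1 are all 1, so H_0 = Z.
  H_1: rank ker ∂_1 − rank ∂_2 = (10 − 4) − 6 = 0, and the invariant factors of ∂_2 are all 1, so H_1 = 0.
  H_2: rank ker ∂_2 − rank ∂_3 = (10 − 6) − 4 = 0, and the invariant factors of ∂_3 are all 1, so H_2 = 0.
  H_3: rank ker ∂_3 − rank ∂_4 = (5 − 4) − 0 = 1, and there is no ∂_4, so H_3 = Z.

As a check, the Euler characteristic is 5 − 10 + 10 − 5 = 0, which agrees with 1 − 0 + 0 − 1 = 0.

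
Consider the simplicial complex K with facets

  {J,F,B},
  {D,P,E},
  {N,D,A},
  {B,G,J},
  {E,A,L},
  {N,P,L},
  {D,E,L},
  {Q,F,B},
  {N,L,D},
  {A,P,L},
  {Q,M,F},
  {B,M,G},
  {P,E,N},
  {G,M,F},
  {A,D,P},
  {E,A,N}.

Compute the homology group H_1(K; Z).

H_1 = Z ⊕ Z/2.

Fix the vertex order A < B < D < E < F < G < J < L < M < N < P < Q and write every simplex with vertices in increasing order. Then dim K = 2 and the simplices of K are:

  0-simplices (12): A, B, D, E, F, G, J, L, M, N, P, Q
  1-simplices (27): AD, AE, AL, AN, AP, BF, BG, BJ, BM, BQ, DE, DL, DN, DP, EL, EN, EP, FG, FJ, FM, FQ, GJ, GM, LN, LP, MQ, NP
  2-simplices (16): ADN, ADP, AEL, AEN, ALP, BFJ, BFQ, BGJ, BGM, DEL, DEP, DLN, ENP, FGM, FMQ, LNP

giving chain groups C_0 ≅ Z^12, C_1 ≅ Z^27, C_2 ≅ Z^16.

Boundary ∂_1: C_1 → C_0 maps an edge to its endpoints' difference, ∂[p,q] = q − p. For instance
  ∂FJ = J − F.
This gives a 12×27 integer matrix of rank 10; reducing to Smith normal form yields diagonal entries (1,1,1,1,1,1,1,1,1,1).

Boundary ∂_2: C_2 → C_1 sends each 2-simplex [p,q,r] to [q,r] − [p,r] + [p,q]. For instance
  ∂AEN = EN − AN + AE,
  ∂ADN = DN − AN + AD.
The 27×16 boundary matrix has rank 16 and Smith normal form diag(1,1,1,1,1,1,1,1,1,1,1,1,1,1,1,2).

Reading off H_k = ker ∂_k / im ∂_{k+1}:

  H_1: rank ker ∂_1 − rank ∂_2 = (27 − 10) − 16 = 1, and ∂_2 has invariant factor 2 > 1, so H_1 ≅ Z ⊕ Z/2.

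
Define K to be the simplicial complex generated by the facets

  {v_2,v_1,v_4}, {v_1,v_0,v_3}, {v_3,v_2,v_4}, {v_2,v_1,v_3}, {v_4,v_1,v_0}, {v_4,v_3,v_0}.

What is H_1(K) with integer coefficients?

H_1 ≅ 0.

Take the total order v_0 < v_1 < v_2 < v_3 < v_4 on the vertex set. Then K (dimension 2) consists of the simplices:

  0-simplices (5): [v_0], [v_1], [v_2], [v_3], [v_4]
  1-simplices (9): [v_0,v_1], [v_0,v_3], [v_0,v_4], [v_1,v_2], [v_1,v_3], [v_1,v_4], [v_2,v_3], [v_2,v_4], [v_3,v_4]
  2-simplices (6): [v_0,v_1,v_3], [v_0,v_1,v_4], [v_0,v_3,v_4], [v_1,v_2,v_3], [v_1,v_2,v_4], [v_2,v_3,v_4]

Hence C_0 ≅ Z^5, C_1 ≅ Z^9, C_2 ≅ Z^6.

Boundary ∂_1: C_1 → C_0 sends each edge [p,q] (with p < q) to q − p. For instance
  ∂[v_2,v_4] = [v_4] − [v_2].
As a 5×9 matrix over Z this has rank 4, with invariant factors (1,1,1,1).

∂_2: C_2 → C_1 sends each 2-simplex [p,q,r] to [q,r] − [p,r] + [p,q]. For instance
  ∂[v_2,v_3,v_4] = [v_3,v_4] − [v_2,v_4] + [v_2,v_3],
  ∂[v_0,v_1,v_3] = [v_1,v_3] − [v_0,v_3] + [v_0,v_1].
The 9×6 boundary matrix has rank 5 and Smith normal form diag(1,1,1,1,1).

Reading off H_k = ker ∂_k / im ∂_{k+1}:

  H_1: rank ker ∂_1 − rank ∂_2 = (9 − 4) − 5 = 0, and the invariant factors of ∂_2 are all 1, so H_1 ≅ 0.

(K is a triangulation of the 2-sphere S^2.)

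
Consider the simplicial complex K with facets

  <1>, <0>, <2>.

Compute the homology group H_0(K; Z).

K has 3 vertices.
rank ∂_0 = 0, rank ∂_1 = 0 ⇒ b_0 = 3 − 0 − 0 = 3. So H_0 = Z^3.

H_0 ≅ Z^3.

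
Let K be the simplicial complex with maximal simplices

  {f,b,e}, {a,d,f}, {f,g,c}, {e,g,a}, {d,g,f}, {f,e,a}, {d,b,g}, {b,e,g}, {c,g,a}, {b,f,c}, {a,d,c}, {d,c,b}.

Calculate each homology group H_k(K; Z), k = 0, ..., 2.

H_0 = Z,  H_1 = Z/2Z,  H_2 = 0.

Order the vertices as a < b < c < d < e < f < g. Listing each simplex with vertices in this order, K has dimension 2 with simplices:

  0-simplices (7): a, b, c, d, e, f, g
  1-simplices (18): ac, ad, ae, af, ag, bc, bd, be, bf, bg, cd, cf, cg, df, dg, ef, eg, fg
  2-simplices (12): acd, acg, adf, aef, aeg, bcd, bcf, bdg, bef, beg, cfg, dfg

Hence C_0 ≅ Z^7, C_1 ≅ Z^18, C_2 ≅ Z^12.

The boundary map ∂_1: C_1 → C_0 maps an edge to its endpoints' difference, ∂[p,q] = q − p.
The resulting 7×18 matrix has rank 6, and its Smith normal form has invariant factors (1,1,1,1,1,1).

∂_2: C_2 → C_1 acts by ∂[p,q,r] = [q,r] − [p,r] + [p,q]. For instance
  ∂bef = ef − bf + be,
  ∂acd = cd − ad + ac.
This gives a 18×12 integer matrix of rank 12; reducing to Smith normal form yields diagonal entries (1,1,1,1,1,1,1,1,1,1,1,2).

Reading off H_k = ker ∂_k / im ∂_{k+1}:

  H_0: rank C_0 − rank ∂_1 = 7 − 6 = 1, and the invariant factors of ∂_1 are all 1, so H_0 = Z.
  H_1: rank ker ∂_1 − rank ∂_2 = (18 − 6) − 12 = 0, and ∂_2 has invariant factor 2 > 1, so H_1 = Z/2Z.
  H_2: rank ker ∂_2 − rank ∂_3 = (12 − 12) − 0 = 0, and there is no ∂_3, so H_2 = 0.

As a check, the Euler characteristic is 7 − 18 + 12 = 1, which agrees with 1 − 0 + 0 = 1.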